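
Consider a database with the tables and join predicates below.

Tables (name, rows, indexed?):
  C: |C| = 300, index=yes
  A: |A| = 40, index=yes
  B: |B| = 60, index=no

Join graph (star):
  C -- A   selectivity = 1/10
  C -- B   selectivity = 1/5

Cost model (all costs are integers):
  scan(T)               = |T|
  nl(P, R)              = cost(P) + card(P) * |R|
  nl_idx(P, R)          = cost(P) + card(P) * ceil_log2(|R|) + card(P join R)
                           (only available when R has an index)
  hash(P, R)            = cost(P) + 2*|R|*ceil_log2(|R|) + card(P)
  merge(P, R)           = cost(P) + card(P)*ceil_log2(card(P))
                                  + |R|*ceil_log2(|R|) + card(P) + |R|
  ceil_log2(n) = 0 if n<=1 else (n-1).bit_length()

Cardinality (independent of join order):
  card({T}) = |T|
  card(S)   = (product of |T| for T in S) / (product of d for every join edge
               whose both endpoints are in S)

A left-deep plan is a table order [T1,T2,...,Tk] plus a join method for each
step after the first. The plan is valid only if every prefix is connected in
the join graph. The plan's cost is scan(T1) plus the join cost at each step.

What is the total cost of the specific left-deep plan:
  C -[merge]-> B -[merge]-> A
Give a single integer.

50800

step 1: scan C: cost=300, card=300
step 2: join B via merge
    card(P join B) = 300*60/(5) = 3600
    cost = 300 + 300*9 + 60*6 + 300 + 60 = 3720
step 3: join A via merge
    card(P join A) = 3600*40/(10) = 14400
    cost = 3720 + 3600*12 + 40*6 + 3600 + 40 = 50800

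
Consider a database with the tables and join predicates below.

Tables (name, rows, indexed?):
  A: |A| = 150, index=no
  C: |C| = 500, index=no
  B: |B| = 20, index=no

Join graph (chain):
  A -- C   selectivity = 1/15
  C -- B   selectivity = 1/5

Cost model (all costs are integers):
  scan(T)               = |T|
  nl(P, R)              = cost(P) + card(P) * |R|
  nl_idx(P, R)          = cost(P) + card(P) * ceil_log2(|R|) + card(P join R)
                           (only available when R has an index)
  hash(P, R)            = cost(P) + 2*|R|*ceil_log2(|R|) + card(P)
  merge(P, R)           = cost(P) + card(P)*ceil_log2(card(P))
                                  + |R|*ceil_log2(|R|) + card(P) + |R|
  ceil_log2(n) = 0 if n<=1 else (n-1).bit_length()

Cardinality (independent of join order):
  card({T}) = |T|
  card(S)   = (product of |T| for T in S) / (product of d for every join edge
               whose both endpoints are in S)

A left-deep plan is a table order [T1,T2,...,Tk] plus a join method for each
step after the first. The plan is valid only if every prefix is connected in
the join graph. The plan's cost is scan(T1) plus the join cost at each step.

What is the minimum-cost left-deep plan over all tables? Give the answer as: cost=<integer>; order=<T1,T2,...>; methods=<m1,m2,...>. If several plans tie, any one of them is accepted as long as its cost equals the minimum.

cost=5600; order=C,B,A; methods=hash,hash

Selinger DP (subsets sized 1..n):
  {A}: scan cost=150, card=150
  {C}: scan cost=500, card=500
  {B}: scan cost=20, card=20
  {AC}: card=5000; try (A,hash)→3400, (C,merge)→6500, (A,merge)→6850, (C,hash)→9300, (C,nl)→75150, (A,nl)→75500; best=3400 via (A,hash)
  {BC}: card=2000; try (B,hash)→1200, (C,merge)→5140, (B,merge)→5620, (C,hash)→9040, (C,nl)→10020, (B,nl)→10500; best=1200 via (B,hash)
  {ABC}: card=20000; try (A,hash)→5600, (B,hash)→8600, (A,merge)→26550, (B,merge)→73520, (B,nl)→103400, (A,nl)→301200; best=5600 via (A,hash)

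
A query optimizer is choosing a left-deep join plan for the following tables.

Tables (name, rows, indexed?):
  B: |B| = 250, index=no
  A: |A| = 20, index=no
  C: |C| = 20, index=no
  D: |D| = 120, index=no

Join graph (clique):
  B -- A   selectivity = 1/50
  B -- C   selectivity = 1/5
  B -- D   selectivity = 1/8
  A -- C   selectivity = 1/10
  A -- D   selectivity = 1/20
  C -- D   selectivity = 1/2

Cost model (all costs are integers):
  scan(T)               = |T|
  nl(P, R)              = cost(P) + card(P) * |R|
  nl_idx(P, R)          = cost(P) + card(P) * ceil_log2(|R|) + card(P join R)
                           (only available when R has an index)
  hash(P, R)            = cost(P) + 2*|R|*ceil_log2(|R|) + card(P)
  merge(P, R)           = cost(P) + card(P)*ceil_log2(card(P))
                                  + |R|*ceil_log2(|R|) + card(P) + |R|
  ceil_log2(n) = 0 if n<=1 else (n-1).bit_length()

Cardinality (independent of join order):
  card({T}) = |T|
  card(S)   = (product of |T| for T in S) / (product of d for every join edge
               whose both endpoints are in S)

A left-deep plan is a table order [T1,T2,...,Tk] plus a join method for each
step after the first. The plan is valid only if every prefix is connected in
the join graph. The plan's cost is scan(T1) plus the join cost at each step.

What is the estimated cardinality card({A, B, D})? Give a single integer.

75

Tables in S: A(20), B(250), D(120)
Edges inside S: B-A(d=50), B-D(d=8), A-D(d=20)
numerator = 20 * 250 * 120 = 600000
denominator = 50 * 8 * 20 = 8000
card(S) = 600000 / 8000 = 75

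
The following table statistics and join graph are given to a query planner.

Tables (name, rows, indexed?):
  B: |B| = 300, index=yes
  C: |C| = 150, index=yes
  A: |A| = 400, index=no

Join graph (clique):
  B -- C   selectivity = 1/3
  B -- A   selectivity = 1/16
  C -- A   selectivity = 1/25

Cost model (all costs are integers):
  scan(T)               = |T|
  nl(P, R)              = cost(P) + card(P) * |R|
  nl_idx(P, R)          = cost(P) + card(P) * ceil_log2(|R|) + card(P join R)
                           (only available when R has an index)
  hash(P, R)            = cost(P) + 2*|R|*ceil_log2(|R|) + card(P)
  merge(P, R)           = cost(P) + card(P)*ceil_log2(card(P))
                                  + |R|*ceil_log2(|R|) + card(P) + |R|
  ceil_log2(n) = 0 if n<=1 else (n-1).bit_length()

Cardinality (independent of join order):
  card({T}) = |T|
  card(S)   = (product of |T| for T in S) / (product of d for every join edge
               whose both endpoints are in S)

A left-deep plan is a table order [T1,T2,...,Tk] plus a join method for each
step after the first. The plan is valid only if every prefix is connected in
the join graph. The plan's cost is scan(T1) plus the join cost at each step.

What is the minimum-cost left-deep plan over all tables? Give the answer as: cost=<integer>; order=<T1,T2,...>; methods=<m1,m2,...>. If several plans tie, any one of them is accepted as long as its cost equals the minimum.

Selinger DP (subsets sized 1..n):
  {B}: scan cost=300, card=300
  {C}: scan cost=150, card=150
  {A}: scan cost=400, card=400
  {BC}: card=15000; try (C,hash)→3000, (B,merge)→4500, (C,merge)→4650, (B,hash)→5700, (B,nl_idx)→16500, (C,nl_idx)→17700 …(+2); best=3000 via (C,hash)
  {AB}: card=7500; try (B,hash)→6200, (A,merge)→7300, (B,merge)→7400, (A,hash)→7800, (B,nl_idx)→11500, (A,nl)→120300 …(+1); best=6200 via (B,hash)
  {AC}: card=2400; try (C,hash)→3200, (A,merge)→5500, (C,merge)→5750, (C,nl_idx)→6000, (A,hash)→7500, (A,nl)→60150 …(+1); best=3200 via (C,hash)
  {ABC}: card=15000; try (B,hash)→11000, (C,hash)→16100, (A,hash)→25200, (B,merge)→37400, (B,nl_idx)→39800, (C,nl_idx)→81200 …(+5); best=11000 via (B,hash)

cost=11000; order=A,C,B; methods=hash,hash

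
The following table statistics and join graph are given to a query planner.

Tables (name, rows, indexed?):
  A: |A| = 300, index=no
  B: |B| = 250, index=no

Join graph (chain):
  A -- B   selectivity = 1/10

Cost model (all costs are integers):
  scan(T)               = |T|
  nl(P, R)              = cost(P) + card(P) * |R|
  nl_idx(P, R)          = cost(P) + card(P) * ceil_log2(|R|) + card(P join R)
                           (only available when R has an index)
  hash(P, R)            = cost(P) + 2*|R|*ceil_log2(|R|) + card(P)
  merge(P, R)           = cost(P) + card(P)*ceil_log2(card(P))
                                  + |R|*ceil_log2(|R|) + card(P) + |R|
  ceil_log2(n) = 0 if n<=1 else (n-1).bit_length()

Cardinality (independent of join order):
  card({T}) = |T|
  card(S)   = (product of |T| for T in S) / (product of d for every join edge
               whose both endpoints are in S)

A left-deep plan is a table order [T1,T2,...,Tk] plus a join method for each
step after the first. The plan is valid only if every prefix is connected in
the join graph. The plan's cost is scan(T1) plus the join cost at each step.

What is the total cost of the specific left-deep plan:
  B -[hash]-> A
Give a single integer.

step 1: scan B: cost=250, card=250
step 2: join A via hash
    card(P join A) = 250*300/(10) = 7500
    cost = 250 + 2*300*9 + 250 = 5900

5900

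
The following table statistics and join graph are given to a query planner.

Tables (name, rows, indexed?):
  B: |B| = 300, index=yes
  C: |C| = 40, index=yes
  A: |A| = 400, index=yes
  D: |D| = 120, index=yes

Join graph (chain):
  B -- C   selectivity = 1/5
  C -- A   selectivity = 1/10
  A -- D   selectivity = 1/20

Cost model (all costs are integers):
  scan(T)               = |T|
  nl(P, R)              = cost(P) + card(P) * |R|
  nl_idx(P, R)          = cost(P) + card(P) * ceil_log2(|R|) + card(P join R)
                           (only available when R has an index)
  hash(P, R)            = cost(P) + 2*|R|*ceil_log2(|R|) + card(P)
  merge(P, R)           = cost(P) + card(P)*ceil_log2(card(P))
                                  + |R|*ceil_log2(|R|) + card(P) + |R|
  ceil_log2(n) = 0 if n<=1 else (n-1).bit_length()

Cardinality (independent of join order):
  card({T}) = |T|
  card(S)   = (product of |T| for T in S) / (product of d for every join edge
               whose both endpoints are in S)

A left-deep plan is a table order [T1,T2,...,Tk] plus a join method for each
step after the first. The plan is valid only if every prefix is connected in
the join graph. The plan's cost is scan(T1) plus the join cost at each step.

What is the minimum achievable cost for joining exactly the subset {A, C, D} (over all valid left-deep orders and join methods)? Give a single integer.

Selinger DP over subsets of {A,C,D}:
  {C}: scan cost=40, card=40
  {A}: scan cost=400, card=400
  {D}: scan cost=120, card=120
  {AC}: card=1600; try (C,hash)→1280, (A,nl_idx)→2000, (A,merge)→4320, (C,nl_idx)→4400, (C,merge)→4680, (A,hash)→7280 …(+2); best=1280 via (C,hash)
  {AD}: card=2400; try (D,hash)→2480, (A,nl_idx)→3600, (A,merge)→5080, (D,merge)→5360, (D,nl_idx)→5600, (A,hash)→7440 …(+2); best=2480 via (D,hash)
  {ACD}: card=9600; try (D,hash)→4560, (C,hash)→5360, (D,merge)→21440, (D,nl_idx)→22080, (C,nl_idx)→26480, (C,merge)→33960 …(+2); best=4560 via (D,hash)

4560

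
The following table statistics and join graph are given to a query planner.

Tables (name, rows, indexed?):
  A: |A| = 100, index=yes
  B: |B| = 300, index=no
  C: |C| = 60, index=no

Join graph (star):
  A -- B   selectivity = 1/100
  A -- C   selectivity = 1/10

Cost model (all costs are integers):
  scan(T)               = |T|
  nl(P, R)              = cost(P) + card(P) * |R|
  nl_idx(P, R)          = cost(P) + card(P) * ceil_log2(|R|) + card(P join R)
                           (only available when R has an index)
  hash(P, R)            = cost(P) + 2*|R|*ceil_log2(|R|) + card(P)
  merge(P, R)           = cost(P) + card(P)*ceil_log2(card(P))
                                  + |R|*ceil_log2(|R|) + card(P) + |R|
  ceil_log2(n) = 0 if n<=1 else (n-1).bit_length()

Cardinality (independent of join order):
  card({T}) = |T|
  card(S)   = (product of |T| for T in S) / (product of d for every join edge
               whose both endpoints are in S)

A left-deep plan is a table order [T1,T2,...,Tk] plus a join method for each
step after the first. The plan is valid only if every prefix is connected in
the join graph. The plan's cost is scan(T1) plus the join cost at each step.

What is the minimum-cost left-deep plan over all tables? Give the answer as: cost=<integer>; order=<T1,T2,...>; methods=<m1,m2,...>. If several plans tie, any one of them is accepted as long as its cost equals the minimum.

cost=3020; order=B,A,C; methods=hash,hash

Selinger DP (subsets sized 1..n):
  {A}: scan cost=100, card=100
  {B}: scan cost=300, card=300
  {C}: scan cost=60, card=60
  {AB}: card=300; try (A,hash)→2000, (A,nl_idx)→2700, (B,merge)→3900, (A,merge)→4100, (B,hash)→5600, (B,nl)→30100 …(+1); best=2000 via (A,hash)
  {AC}: card=600; try (C,hash)→920, (A,nl_idx)→1080, (A,merge)→1280, (C,merge)→1320, (A,hash)→1520, (A,nl)→6060 …(+1); best=920 via (C,hash)
  {ABC}: card=1800; try (C,hash)→3020, (C,merge)→5420, (B,hash)→6920, (B,merge)→10520, (C,nl)→20000, (B,nl)→180920; best=3020 via (C,hash)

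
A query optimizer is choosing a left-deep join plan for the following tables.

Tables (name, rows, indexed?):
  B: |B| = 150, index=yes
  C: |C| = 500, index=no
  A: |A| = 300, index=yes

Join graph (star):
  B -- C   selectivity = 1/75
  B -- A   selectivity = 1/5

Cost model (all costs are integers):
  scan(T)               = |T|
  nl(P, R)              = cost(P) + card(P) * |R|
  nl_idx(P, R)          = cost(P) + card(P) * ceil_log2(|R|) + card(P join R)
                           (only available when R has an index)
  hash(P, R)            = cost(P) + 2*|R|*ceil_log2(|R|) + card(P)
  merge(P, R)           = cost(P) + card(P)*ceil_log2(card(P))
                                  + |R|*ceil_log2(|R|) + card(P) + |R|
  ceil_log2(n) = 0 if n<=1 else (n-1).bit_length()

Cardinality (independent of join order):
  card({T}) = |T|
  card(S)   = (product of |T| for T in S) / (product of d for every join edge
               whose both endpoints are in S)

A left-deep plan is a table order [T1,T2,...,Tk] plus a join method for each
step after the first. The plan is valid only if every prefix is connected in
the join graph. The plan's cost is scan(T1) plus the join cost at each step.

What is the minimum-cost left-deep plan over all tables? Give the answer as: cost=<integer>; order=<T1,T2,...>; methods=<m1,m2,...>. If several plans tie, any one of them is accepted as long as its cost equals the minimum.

cost=9800; order=C,B,A; methods=hash,hash

Selinger DP (subsets sized 1..n):
  {B}: scan cost=150, card=150
  {C}: scan cost=500, card=500
  {A}: scan cost=300, card=300
  {BC}: card=1000; try (B,hash)→3400, (B,nl_idx)→5500, (C,merge)→6500, (B,merge)→6850, (C,hash)→9300, (C,nl)→75150 …(+1); best=3400 via (B,hash)
  {AB}: card=9000; try (B,hash)→3000, (A,merge)→4500, (B,merge)→4650, (A,hash)→5700, (A,nl_idx)→10500, (B,nl_idx)→11700 …(+2); best=3000 via (B,hash)
  {ABC}: card=60000; try (A,hash)→9800, (A,merge)→17400, (C,hash)→21000, (A,nl_idx)→72400, (C,merge)→143000, (A,nl)→303400 …(+1); best=9800 via (A,hash)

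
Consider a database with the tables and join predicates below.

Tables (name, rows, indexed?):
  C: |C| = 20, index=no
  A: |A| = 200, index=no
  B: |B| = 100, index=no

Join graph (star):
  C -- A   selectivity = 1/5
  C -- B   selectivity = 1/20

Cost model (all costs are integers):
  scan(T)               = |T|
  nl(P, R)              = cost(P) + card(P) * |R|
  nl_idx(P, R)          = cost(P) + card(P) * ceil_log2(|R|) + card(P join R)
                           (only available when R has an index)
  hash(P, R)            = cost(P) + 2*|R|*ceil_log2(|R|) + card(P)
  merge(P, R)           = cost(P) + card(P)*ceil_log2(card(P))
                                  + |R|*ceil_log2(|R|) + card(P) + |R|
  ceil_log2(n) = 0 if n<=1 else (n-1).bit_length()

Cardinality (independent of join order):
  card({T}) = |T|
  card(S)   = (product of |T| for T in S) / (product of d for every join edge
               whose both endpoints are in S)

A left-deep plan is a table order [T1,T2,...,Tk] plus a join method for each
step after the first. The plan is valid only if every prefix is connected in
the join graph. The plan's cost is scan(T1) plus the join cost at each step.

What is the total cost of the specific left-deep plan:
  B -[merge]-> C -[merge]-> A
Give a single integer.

3620

step 1: scan B: cost=100, card=100
step 2: join C via merge
    card(P join C) = 100*20/(20) = 100
    cost = 100 + 100*7 + 20*5 + 100 + 20 = 1020
step 3: join A via merge
    card(P join A) = 100*200/(5) = 4000
    cost = 1020 + 100*7 + 200*8 + 100 + 200 = 3620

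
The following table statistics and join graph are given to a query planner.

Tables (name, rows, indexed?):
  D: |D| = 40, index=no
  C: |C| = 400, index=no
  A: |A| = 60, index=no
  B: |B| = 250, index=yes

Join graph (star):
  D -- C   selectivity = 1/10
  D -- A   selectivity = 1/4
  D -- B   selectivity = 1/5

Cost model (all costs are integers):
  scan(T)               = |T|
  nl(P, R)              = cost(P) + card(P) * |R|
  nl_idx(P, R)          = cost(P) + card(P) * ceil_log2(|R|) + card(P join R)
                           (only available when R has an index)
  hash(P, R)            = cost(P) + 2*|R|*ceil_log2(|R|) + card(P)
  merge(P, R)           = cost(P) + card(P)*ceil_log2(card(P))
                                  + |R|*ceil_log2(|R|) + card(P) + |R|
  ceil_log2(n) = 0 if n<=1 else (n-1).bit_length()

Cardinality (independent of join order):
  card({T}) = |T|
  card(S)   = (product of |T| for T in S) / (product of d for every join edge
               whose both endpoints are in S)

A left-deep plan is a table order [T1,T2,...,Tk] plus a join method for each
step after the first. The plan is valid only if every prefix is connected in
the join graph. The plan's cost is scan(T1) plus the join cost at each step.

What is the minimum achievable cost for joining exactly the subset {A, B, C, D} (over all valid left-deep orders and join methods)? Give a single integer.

Selinger DP over subsets of {A,B,C,D}:
  {D}: scan cost=40, card=40
  {C}: scan cost=400, card=400
  {A}: scan cost=60, card=60
  {B}: scan cost=250, card=250
  {CD}: card=1600; try (D,hash)→1280, (C,merge)→4320, (D,merge)→4680, (C,hash)→7280, (C,nl)→16040, (D,nl)→16400; best=1280 via (D,hash)
  {AD}: card=600; try (D,hash)→600, (A,merge)→740, (D,merge)→760, (A,hash)→800, (A,nl)→2440, (D,nl)→2460; best=600 via (D,hash)
  {BD}: card=2000; try (D,hash)→980, (B,nl_idx)→2360, (B,merge)→2570, (D,merge)→2780, (B,hash)→4080, (B,nl)→10040 …(+1); best=980 via (D,hash)
  {ACD}: card=24000; try (A,hash)→3600, (C,hash)→8400, (C,merge)→11200, (A,merge)→20900, (A,nl)→97280, (C,nl)→240600; best=3600 via (A,hash)
  {BCD}: card=80000; try (B,hash)→6880, (C,hash)→10180, (B,merge)→22730, (C,merge)→28980, (B,nl_idx)→94080, (B,nl)→401280 …(+1); best=6880 via (B,hash)
  {ABD}: card=30000; try (A,hash)→3700, (B,hash)→5200, (B,merge)→9450, (A,merge)→25400, (B,nl_idx)→35400, (A,nl)→120980 …(+1); best=3700 via (A,hash)
  {ABCD}: card=1200000; try (B,hash)→31600, (C,hash)→40900, (A,hash)→87600, (B,merge)→389850, (C,merge)→487700, (B,nl_idx)→1395600 …(+4); best=31600 via (B,hash)

31600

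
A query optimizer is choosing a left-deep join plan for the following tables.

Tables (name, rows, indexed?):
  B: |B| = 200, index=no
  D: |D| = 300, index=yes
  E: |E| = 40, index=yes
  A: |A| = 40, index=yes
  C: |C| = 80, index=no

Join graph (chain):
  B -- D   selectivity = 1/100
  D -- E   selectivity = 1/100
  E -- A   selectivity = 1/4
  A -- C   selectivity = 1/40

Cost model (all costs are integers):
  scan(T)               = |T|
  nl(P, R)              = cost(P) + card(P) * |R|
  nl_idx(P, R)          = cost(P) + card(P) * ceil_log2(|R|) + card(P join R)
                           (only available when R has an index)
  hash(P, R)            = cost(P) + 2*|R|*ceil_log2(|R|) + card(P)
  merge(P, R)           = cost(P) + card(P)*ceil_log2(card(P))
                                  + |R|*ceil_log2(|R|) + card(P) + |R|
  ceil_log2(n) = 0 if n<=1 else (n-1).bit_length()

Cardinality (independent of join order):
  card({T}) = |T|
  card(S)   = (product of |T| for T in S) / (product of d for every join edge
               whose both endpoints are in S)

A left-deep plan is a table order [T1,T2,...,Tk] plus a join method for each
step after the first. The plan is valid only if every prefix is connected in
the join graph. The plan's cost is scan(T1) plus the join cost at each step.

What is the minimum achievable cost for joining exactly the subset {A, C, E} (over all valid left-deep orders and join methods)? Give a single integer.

Selinger DP over subsets of {A,C,E}:
  {E}: scan cost=40, card=40
  {A}: scan cost=40, card=40
  {C}: scan cost=80, card=80
  {AE}: card=400; try (E,hash)→560, (A,hash)→560, (E,merge)→600, (A,merge)→600, (E,nl_idx)→680, (A,nl_idx)→680 …(+2); best=560 via (E,hash)
  {AC}: card=80; try (A,hash)→640, (A,nl_idx)→640, (C,merge)→960, (A,merge)→1000, (C,hash)→1200, (C,nl)→3240 …(+1); best=640 via (A,hash)
  {ACE}: card=800; try (E,hash)→1200, (E,merge)→1560, (E,nl_idx)→1920, (C,hash)→2080, (E,nl)→3840, (C,merge)→5200 …(+1); best=1200 via (E,hash)

1200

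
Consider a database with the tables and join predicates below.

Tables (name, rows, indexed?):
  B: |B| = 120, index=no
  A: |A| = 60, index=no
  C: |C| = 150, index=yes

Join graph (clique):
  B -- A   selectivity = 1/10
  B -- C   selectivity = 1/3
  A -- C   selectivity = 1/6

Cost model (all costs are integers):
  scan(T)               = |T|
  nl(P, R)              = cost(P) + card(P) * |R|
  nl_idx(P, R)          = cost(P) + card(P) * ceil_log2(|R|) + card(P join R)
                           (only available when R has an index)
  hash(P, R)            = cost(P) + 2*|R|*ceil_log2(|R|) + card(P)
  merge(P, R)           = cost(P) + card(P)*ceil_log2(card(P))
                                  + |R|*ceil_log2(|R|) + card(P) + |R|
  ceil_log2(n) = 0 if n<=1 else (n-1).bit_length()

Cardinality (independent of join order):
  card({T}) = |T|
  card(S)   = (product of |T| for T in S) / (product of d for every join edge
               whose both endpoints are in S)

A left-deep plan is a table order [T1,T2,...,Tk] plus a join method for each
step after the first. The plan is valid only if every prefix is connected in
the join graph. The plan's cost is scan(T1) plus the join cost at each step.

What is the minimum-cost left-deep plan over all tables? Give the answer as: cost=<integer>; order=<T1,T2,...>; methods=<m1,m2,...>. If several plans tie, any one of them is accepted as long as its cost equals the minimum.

Selinger DP (subsets sized 1..n):
  {B}: scan cost=120, card=120
  {A}: scan cost=60, card=60
  {C}: scan cost=150, card=150
  {AB}: card=720; try (A,hash)→960, (B,merge)→1440, (A,merge)→1500, (B,hash)→1800, (B,nl)→7260, (A,nl)→7320; best=960 via (A,hash)
  {BC}: card=6000; try (B,hash)→1980, (C,merge)→2430, (B,merge)→2460, (C,hash)→2640, (C,nl_idx)→7080, (C,nl)→18120 …(+1); best=1980 via (B,hash)
  {AC}: card=1500; try (A,hash)→1020, (C,merge)→1830, (A,merge)→1920, (C,nl_idx)→2040, (C,hash)→2520, (C,nl)→9060 …(+1); best=1020 via (A,hash)
  {ABC}: card=6000; try (C,hash)→4080, (B,hash)→4200, (A,hash)→8700, (C,merge)→10230, (C,nl_idx)→12720, (B,merge)→19980 …(+4); best=4080 via (C,hash)

cost=4080; order=B,A,C; methods=hash,hash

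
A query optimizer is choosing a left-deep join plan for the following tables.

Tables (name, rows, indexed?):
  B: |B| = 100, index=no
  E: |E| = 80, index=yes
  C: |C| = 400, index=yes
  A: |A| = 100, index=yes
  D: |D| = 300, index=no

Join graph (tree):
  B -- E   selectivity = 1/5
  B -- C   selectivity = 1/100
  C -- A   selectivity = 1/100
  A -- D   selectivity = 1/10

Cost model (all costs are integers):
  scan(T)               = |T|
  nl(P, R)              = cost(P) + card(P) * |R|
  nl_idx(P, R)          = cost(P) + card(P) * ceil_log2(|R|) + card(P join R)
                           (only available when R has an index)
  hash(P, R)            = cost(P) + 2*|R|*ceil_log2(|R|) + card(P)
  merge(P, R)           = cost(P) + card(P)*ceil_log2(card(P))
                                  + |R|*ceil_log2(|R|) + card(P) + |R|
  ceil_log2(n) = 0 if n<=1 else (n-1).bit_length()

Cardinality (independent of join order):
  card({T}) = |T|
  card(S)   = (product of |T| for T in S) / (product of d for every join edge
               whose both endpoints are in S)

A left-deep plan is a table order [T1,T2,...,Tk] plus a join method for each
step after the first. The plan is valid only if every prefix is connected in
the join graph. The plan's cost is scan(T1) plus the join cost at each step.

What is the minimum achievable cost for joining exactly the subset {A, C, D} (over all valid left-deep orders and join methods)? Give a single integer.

Selinger DP over subsets of {A,C,D}:
  {C}: scan cost=400, card=400
  {A}: scan cost=100, card=100
  {D}: scan cost=300, card=300
  {AC}: card=400; try (C,nl_idx)→1400, (A,hash)→2200, (A,nl_idx)→3600, (C,merge)→4900, (A,merge)→5200, (C,hash)→7400 …(+2); best=1400 via (C,nl_idx)
  {AD}: card=3000; try (A,hash)→2000, (D,merge)→3900, (A,merge)→4100, (A,nl_idx)→5400, (D,hash)→5600, (D,nl)→30100 …(+1); best=2000 via (A,hash)
  {ACD}: card=12000; try (D,hash)→7200, (D,merge)→8400, (C,hash)→12200, (C,nl_idx)→41000, (C,merge)→45000, (D,nl)→121400 …(+1); best=7200 via (D,hash)

7200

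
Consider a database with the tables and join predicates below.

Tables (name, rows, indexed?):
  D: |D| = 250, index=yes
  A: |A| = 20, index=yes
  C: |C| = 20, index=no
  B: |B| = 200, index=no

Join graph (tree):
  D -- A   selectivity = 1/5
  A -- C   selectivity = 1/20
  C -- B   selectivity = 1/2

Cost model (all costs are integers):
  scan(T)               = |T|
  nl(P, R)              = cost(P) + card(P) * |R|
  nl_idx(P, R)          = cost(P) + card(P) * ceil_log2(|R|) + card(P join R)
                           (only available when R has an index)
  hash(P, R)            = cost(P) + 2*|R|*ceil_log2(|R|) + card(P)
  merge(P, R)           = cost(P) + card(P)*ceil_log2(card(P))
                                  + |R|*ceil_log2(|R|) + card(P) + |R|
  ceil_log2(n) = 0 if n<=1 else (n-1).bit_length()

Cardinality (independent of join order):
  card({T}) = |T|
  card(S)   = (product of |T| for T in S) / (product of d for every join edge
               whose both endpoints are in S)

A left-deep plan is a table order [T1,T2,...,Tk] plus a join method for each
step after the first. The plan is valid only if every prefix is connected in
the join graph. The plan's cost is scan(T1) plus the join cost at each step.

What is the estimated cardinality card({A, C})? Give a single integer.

Tables in S: A(20), C(20)
Edges inside S: A-C(d=20)
numerator = 20 * 20 = 400
denominator = 20 = 20
card(S) = 400 / 20 = 20

20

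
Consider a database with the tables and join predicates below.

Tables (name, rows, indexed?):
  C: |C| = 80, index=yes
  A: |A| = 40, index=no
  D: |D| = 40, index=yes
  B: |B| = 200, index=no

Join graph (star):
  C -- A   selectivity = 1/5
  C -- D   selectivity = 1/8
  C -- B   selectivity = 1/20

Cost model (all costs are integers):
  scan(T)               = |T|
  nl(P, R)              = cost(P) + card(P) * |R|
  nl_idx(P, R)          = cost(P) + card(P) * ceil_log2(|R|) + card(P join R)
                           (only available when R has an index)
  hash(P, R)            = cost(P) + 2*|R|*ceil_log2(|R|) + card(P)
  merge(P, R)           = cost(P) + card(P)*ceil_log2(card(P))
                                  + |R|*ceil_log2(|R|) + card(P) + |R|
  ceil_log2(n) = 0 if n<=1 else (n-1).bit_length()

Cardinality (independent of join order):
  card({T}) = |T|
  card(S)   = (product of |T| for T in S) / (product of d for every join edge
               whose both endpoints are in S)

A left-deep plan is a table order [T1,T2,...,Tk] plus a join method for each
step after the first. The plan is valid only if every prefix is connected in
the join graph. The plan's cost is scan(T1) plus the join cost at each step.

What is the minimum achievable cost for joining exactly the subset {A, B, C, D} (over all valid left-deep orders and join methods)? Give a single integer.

7280

Selinger DP over subsets of {A,B,C,D}:
  {C}: scan cost=80, card=80
  {A}: scan cost=40, card=40
  {D}: scan cost=40, card=40
  {B}: scan cost=200, card=200
  {AC}: card=640; try (A,hash)→640, (C,merge)→960, (C,nl_idx)→960, (A,merge)→1000, (C,hash)→1200, (C,nl)→3240 …(+1); best=640 via (A,hash)
  {CD}: card=400; try (D,hash)→640, (C,nl_idx)→720, (D,nl_idx)→960, (C,merge)→960, (D,merge)→1000, (C,hash)→1200 …(+2); best=640 via (D,hash)
  {BC}: card=800; try (C,hash)→1520, (C,nl_idx)→2400, (B,merge)→2520, (C,merge)→2640, (B,hash)→3360, (B,nl)→16080 …(+1); best=1520 via (C,hash)
  {ACD}: card=3200; try (A,hash)→1520, (D,hash)→1760, (A,merge)→4920, (D,nl_idx)→7680, (D,merge)→7960, (A,nl)→16640 …(+1); best=1520 via (A,hash)
  {ABC}: card=6400; try (A,hash)→2800, (B,hash)→4480, (B,merge)→9480, (A,merge)→10600, (A,nl)→33520, (B,nl)→128640; best=2800 via (A,hash)
  {BCD}: card=4000; try (D,hash)→2800, (B,hash)→4240, (B,merge)→6440, (D,nl_idx)→10320, (D,merge)→10600, (D,nl)→33520 …(+1); best=2800 via (D,hash)
  {ABCD}: card=32000; try (A,hash)→7280, (B,hash)→7920, (D,hash)→9680, (B,merge)→44920, (A,merge)→55080, (D,nl_idx)→73200 …(+4); best=7280 via (A,hash)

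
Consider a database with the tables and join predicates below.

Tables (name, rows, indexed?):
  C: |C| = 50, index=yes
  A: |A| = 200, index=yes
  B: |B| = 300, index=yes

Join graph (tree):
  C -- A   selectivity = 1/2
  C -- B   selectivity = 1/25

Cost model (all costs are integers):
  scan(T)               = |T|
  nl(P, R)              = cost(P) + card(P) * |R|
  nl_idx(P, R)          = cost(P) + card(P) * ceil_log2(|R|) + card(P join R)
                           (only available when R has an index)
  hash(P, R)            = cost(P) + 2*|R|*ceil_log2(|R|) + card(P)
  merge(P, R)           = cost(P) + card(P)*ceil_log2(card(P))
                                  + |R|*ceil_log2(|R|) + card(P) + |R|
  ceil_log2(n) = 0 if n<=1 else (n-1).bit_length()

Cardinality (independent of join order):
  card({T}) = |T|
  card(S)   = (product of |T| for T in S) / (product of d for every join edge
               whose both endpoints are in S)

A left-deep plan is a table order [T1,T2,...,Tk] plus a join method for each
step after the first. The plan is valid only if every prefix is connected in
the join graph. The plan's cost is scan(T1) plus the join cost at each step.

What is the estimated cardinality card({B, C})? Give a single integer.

600

Tables in S: B(300), C(50)
Edges inside S: C-B(d=25)
numerator = 300 * 50 = 15000
denominator = 25 = 25
card(S) = 15000 / 25 = 600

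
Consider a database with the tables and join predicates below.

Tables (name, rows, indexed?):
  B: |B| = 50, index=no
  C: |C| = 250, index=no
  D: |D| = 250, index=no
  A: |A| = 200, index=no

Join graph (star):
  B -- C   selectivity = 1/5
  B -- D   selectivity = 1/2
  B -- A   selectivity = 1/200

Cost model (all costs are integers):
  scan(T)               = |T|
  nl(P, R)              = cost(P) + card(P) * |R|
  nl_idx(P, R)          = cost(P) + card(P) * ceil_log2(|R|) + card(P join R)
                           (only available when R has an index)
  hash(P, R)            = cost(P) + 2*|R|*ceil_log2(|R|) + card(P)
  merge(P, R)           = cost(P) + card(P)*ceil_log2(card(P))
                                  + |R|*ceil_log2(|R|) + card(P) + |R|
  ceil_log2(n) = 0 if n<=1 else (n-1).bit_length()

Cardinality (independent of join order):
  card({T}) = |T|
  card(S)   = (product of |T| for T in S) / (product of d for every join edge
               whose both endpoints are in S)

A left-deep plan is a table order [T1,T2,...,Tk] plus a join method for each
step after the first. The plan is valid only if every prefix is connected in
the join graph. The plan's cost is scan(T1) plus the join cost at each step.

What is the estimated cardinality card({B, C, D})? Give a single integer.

312500

Tables in S: B(50), C(250), D(250)
Edges inside S: B-C(d=5), B-D(d=2)
numerator = 50 * 250 * 250 = 3125000
denominator = 5 * 2 = 10
card(S) = 3125000 / 10 = 312500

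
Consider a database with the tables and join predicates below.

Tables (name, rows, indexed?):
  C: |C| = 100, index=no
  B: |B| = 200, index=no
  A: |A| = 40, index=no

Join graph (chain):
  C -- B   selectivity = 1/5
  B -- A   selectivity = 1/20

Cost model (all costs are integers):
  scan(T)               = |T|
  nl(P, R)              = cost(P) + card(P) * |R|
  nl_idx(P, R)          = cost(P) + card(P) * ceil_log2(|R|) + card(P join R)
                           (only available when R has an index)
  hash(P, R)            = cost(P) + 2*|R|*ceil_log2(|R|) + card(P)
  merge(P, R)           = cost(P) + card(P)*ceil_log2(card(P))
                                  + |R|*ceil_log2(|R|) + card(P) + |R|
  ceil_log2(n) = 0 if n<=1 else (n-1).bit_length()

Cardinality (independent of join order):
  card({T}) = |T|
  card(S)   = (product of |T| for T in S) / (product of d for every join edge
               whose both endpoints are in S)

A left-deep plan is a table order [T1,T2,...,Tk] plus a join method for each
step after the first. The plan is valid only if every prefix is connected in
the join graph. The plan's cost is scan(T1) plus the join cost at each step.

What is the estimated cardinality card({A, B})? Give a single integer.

Tables in S: A(40), B(200)
Edges inside S: B-A(d=20)
numerator = 40 * 200 = 8000
denominator = 20 = 20
card(S) = 8000 / 20 = 400

400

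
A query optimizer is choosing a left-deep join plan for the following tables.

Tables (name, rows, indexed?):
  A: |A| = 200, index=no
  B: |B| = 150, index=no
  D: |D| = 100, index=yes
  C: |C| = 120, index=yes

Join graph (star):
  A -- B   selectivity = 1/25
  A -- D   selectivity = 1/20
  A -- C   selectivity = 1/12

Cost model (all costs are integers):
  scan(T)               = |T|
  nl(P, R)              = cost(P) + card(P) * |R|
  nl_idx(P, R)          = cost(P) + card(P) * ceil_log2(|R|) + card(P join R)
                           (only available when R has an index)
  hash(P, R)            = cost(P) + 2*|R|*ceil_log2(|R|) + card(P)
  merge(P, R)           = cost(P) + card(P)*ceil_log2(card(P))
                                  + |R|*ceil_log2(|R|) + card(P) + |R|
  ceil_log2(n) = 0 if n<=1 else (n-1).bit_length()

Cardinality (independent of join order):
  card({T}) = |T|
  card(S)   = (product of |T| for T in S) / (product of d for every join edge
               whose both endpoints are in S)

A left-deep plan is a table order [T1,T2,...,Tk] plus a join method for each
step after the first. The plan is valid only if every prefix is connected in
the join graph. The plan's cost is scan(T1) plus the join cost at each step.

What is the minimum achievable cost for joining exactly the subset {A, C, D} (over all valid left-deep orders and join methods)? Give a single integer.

4480

Selinger DP over subsets of {A,C,D}:
  {A}: scan cost=200, card=200
  {D}: scan cost=100, card=100
  {C}: scan cost=120, card=120
  {AD}: card=1000; try (D,hash)→1800, (D,nl_idx)→2600, (A,merge)→2700, (D,merge)→2800, (A,hash)→3400, (A,nl)→20100 …(+1); best=1800 via (D,hash)
  {AC}: card=2000; try (C,hash)→2080, (A,merge)→2880, (C,merge)→2960, (A,hash)→3440, (C,nl_idx)→3600, (A,nl)→24120 …(+1); best=2080 via (C,hash)
  {ACD}: card=10000; try (C,hash)→4480, (D,hash)→5480, (C,merge)→13760, (C,nl_idx)→18800, (D,nl_idx)→26080, (D,merge)→26880 …(+2); best=4480 via (C,hash)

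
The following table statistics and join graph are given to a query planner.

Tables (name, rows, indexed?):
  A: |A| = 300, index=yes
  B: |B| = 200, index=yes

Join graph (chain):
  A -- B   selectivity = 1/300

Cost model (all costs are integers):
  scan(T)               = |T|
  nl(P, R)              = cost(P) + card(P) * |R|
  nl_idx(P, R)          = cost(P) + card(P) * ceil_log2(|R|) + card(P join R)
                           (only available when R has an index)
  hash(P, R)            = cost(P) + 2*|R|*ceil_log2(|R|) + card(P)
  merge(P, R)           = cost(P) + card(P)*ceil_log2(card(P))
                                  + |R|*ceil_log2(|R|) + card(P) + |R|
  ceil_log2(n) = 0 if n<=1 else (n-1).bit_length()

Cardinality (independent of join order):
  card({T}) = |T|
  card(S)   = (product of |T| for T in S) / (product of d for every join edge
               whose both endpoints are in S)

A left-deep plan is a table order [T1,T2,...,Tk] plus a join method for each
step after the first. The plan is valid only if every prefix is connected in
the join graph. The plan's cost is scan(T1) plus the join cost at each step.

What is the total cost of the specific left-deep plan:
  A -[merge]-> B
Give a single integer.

step 1: scan A: cost=300, card=300
step 2: join B via merge
    card(P join B) = 300*200/(300) = 200
    cost = 300 + 300*9 + 200*8 + 300 + 200 = 5100

5100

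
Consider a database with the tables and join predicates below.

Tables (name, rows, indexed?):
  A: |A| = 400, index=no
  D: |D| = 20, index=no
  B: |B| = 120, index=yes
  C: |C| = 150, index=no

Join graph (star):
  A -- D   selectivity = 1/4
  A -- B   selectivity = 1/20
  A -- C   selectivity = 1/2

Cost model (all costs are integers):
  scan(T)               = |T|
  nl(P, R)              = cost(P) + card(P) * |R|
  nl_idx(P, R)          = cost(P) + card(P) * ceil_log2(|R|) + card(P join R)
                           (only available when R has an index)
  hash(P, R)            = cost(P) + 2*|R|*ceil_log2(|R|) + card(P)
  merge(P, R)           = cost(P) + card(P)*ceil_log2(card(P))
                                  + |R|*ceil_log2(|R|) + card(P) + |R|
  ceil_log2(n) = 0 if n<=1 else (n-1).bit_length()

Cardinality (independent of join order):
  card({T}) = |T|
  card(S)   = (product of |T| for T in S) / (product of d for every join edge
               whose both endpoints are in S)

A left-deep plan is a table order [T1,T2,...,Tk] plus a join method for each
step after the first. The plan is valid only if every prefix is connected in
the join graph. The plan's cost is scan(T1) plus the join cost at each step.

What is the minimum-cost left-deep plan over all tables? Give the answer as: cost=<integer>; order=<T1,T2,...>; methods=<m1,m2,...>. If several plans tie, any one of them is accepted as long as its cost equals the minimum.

Selinger DP (subsets sized 1..n):
  {A}: scan cost=400, card=400
  {D}: scan cost=20, card=20
  {B}: scan cost=120, card=120
  {C}: scan cost=150, card=150
  {AD}: card=2000; try (D,hash)→1000, (A,merge)→4140, (D,merge)→4520, (A,hash)→7240, (A,nl)→8020, (D,nl)→8400; best=1000 via (D,hash)
  {AB}: card=2400; try (B,hash)→2480, (A,merge)→5080, (B,merge)→5360, (B,nl_idx)→5600, (A,hash)→7440, (A,nl)→48120 …(+1); best=2480 via (B,hash)
  {AC}: card=30000; try (C,hash)→3200, (A,merge)→5500, (C,merge)→5750, (A,hash)→7500, (A,nl)→60150, (C,nl)→60400; best=3200 via (C,hash)
  {ABD}: card=12000; try (B,hash)→4680, (D,hash)→5080, (B,merge)→25960, (B,nl_idx)→27000, (D,merge)→33800, (D,nl)→50480 …(+1); best=4680 via (B,hash)
  {ACD}: card=150000; try (C,hash)→5400, (C,merge)→26350, (D,hash)→33400, (C,nl)→301000, (D,merge)→483320, (D,nl)→603200; best=5400 via (C,hash)
  {ABC}: card=180000; try (C,hash)→7280, (B,hash)→34880, (C,merge)→35030, (C,nl)→362480, (B,nl_idx)→393200, (B,merge)→484160 …(+1); best=7280 via (C,hash)
  {ABCD}: card=900000; try (C,hash)→19080, (B,hash)→157080, (C,merge)→186030, (D,hash)→187480, (C,nl)→1804680, (B,nl_idx)→1955400 …(+4); best=19080 via (C,hash)

cost=19080; order=A,D,B,C; methods=hash,hash,hash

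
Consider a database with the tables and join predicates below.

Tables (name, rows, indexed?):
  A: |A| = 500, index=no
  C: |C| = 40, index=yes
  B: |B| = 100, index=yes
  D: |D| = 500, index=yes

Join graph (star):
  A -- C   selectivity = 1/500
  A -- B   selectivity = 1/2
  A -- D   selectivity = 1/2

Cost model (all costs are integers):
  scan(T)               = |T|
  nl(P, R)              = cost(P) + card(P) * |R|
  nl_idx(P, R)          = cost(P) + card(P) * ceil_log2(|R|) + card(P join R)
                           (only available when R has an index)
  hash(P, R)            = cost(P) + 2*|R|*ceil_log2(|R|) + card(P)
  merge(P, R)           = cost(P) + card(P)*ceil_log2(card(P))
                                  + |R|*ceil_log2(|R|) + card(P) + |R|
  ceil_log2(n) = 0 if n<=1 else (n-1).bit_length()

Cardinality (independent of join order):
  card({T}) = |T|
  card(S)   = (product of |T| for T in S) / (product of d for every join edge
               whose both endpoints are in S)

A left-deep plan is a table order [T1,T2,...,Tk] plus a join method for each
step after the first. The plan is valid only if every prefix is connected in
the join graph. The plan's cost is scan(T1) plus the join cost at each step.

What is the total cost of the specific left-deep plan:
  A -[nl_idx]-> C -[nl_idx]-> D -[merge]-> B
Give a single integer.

step 1: scan A: cost=500, card=500
step 2: join C via nl_idx
    card(P join C) = 500*40/(500) = 40
    cost = 500 + 500*6 + 40 = 3540
step 3: join D via nl_idx
    card(P join D) = 40*500/(2) = 10000
    cost = 3540 + 40*9 + 10000 = 13900
step 4: join B via merge
    card(P join B) = 10000*100/(2) = 500000
    cost = 13900 + 10000*14 + 100*7 + 10000 + 100 = 164700

164700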